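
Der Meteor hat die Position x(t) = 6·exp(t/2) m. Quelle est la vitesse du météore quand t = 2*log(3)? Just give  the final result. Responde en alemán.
Die Geschwindigkeit bei t = 2*log(3) ist v = 9.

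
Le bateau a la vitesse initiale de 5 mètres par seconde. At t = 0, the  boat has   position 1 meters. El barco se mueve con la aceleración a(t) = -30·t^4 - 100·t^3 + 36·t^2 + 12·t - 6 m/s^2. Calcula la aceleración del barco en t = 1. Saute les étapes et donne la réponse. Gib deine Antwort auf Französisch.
a(1) = -88.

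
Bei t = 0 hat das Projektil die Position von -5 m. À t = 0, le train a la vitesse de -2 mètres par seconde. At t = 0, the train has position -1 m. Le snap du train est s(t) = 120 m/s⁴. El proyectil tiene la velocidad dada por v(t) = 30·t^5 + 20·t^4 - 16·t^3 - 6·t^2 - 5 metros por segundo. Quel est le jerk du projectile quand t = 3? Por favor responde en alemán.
Wir müssen unsere Gleichung für die Geschwindigkeit v(t) = 30·t^5 + 20·t^4 - 16·t^3 - 6·t^2 - 5 2-mal ableiten. Durch Ableiten von der Geschwindigkeit erhalten wir die Beschleunigung: a(t) = 150·t^4 + 80·t^3 - 48·t^2 - 12·t. Durch Ableiten von der Beschleunigung erhalten wir den Ruck: j(t) = 600·t^3 + 240·t^2 - 96·t - 12. Aus der Gleichung für den Ruck j(t) = 600·t^3 + 240·t^2 - 96·t - 12, setzen wir t = 3 ein und erhalten j = 18060.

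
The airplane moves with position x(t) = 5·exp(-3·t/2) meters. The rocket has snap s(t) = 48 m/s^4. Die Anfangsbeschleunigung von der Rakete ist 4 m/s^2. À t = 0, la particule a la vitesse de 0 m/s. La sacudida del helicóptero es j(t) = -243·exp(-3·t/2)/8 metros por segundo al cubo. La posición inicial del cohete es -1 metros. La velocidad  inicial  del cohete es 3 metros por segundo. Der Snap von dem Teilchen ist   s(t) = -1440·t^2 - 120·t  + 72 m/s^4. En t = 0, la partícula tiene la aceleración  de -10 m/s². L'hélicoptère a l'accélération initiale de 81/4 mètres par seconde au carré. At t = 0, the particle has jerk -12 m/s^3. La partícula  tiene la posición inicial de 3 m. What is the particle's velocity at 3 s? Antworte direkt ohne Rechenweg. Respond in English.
The answer is -5997.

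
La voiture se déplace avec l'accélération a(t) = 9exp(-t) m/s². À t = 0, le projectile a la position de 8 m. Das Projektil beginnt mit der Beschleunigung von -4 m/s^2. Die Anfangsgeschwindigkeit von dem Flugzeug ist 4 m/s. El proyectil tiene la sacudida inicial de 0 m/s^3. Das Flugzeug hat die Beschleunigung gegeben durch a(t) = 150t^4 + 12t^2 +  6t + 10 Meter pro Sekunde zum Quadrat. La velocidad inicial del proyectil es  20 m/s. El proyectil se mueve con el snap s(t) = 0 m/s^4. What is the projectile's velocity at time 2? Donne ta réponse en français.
En partant du snap s(t) = 0, nous prenons 3 primitives. En intégrant le snap et en utilisant la condition initiale j(0) = 0, nous obtenons j(t) = 0. La primitive du jerk, avec a(0) = -4, donne l'accélération: a(t) = -4. En intégrant l'accélération et en utilisant la condition initiale v(0) = 20, nous obtenons v(t) = 20 - 4·t. De l'équation de la vitesse v(t) = 20 - 4·t, nous substituons t = 2 pour obtenir v = 12.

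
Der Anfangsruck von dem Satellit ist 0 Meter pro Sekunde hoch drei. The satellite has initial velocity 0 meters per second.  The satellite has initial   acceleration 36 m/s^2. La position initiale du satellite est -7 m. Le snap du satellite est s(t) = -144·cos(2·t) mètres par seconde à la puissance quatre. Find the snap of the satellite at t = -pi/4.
We have snap s(t) = -144·cos(2·t). Substituting t = -pi/4: s(-pi/4) = 0.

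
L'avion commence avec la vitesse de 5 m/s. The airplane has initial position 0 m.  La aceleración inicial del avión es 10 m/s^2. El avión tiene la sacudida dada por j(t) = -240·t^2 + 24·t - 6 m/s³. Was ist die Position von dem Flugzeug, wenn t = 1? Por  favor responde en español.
Para resolver esto, necesitamos tomar 3 antiderivadas de nuestra ecuación de la sacudida j(t) = -240·t^2 + 24·t - 6. Tomando ∫j(t)dt y aplicando a(0) = 10, encontramos a(t) = -80·t^3 + 12·t^2 - 6·t + 10. La antiderivada de la aceleración es la velocidad. Usando v(0) = 5, obtenemos v(t) = -20·t^4 + 4·t^3 - 3·t^2 + 10·t + 5. Tomando ∫v(t)dt y aplicando x(0) = 0, encontramos x(t) = -4·t^5 + t^4 - t^3 + 5·t^2 + 5·t. Usando x(t) = -4·t^5 + t^4 - t^3 + 5·t^2 + 5·t y sustituyendo t = 1, encontramos x = 6.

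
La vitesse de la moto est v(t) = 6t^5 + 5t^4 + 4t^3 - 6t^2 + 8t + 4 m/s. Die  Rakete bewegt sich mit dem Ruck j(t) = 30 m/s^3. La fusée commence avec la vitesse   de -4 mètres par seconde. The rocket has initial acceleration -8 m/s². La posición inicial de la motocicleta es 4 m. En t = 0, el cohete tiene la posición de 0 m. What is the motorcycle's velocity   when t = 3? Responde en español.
Usando v(t) = 6·t^5 + 5·t^4 + 4·t^3 - 6·t^2 + 8·t + 4 y sustituyendo t = 3, encontramos v = 1945.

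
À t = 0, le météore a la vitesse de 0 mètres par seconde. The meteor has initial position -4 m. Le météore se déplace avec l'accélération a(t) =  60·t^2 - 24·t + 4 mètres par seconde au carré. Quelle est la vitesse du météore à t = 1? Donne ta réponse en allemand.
Wir müssen unsere Gleichung für die Beschleunigung a(t) = 60·t^2 - 24·t + 4 1-mal integrieren. Durch Integration von der Beschleunigung und Verwendung der Anfangsbedingung v(0) = 0, erhalten wir v(t) = 4·t·(5·t^2 - 3·t + 1). Wir haben die Geschwindigkeit v(t) = 4·t·(5·t^2 - 3·t + 1). Durch Einsetzen von t = 1: v(1) = 12.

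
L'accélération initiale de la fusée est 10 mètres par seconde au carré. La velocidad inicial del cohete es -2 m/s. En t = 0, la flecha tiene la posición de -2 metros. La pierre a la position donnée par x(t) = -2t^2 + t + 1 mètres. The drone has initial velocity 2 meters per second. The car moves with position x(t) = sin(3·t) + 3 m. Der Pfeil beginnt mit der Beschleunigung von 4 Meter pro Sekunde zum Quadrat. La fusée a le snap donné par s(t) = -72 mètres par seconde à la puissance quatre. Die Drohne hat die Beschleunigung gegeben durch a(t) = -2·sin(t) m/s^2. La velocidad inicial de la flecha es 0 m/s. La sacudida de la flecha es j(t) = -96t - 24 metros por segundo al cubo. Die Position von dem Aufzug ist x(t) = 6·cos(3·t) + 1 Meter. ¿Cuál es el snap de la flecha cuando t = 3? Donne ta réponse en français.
En partant du jerk j(t) = -96·t - 24, nous prenons 1 dérivée. En dérivant le jerk, nous obtenons le snap: s(t) = -96. De l'équation du snap s(t) = -96, nous substituons t = 3 pour obtenir s = -96.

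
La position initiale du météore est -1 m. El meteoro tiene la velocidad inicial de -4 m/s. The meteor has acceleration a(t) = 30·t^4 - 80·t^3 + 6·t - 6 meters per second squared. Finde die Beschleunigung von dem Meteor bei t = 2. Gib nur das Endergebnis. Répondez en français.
À t = 2, a = -154.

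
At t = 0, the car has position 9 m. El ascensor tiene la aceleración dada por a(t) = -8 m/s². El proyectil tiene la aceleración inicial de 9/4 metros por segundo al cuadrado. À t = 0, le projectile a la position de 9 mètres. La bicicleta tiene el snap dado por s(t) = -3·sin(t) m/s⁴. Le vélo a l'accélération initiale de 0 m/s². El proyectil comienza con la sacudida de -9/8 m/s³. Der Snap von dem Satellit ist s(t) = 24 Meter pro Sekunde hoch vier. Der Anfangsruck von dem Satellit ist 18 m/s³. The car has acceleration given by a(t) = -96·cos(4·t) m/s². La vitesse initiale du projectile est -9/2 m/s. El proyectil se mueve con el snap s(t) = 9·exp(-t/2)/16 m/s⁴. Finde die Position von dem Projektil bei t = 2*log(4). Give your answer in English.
To solve this, we need to take 4 antiderivatives of our snap equation s(t) = 9·exp(-t/2)/16. Finding the integral of s(t) and using j(0) = -9/8: j(t) = -9·exp(-t/2)/8. Taking ∫j(t)dt and applying a(0) = 9/4, we find a(t) = 9·exp(-t/2)/4. Taking ∫a(t)dt and applying v(0) = -9/2, we find v(t) = -9·exp(-t/2)/2. Taking ∫v(t)dt and applying x(0) = 9, we find x(t) = 9·exp(-t/2). Using x(t) = 9·exp(-t/2) and substituting t = 2*log(4), we find x = 9/4.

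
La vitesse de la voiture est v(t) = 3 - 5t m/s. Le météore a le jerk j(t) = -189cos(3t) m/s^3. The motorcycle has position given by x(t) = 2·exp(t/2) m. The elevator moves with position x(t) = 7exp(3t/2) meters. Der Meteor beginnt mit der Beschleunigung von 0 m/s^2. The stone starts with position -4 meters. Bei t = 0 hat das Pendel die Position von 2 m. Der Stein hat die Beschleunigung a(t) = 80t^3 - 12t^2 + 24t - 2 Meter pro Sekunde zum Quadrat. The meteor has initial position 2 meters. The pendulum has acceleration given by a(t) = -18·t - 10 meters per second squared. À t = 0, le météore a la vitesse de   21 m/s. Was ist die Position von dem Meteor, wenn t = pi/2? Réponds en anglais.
To solve this, we need to take 3 integrals of our jerk equation j(t) = -189·cos(3·t). Taking ∫j(t)dt and applying a(0) = 0, we find a(t) = -63·sin(3·t). Integrating acceleration and using the initial condition v(0) = 21, we get v(t) = 21·cos(3·t). Integrating velocity and using the initial condition x(0) = 2, we get x(t) = 7·sin(3·t) + 2. From the given position equation x(t) = 7·sin(3·t) + 2, we substitute t = pi/2 to get x = -5.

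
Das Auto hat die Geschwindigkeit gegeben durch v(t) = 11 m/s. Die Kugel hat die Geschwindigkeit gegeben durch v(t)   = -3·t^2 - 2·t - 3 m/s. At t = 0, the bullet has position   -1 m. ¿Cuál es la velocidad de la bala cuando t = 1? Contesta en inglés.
From the given velocity equation v(t) = -3·t^2 - 2·t - 3, we substitute t = 1 to get v = -8.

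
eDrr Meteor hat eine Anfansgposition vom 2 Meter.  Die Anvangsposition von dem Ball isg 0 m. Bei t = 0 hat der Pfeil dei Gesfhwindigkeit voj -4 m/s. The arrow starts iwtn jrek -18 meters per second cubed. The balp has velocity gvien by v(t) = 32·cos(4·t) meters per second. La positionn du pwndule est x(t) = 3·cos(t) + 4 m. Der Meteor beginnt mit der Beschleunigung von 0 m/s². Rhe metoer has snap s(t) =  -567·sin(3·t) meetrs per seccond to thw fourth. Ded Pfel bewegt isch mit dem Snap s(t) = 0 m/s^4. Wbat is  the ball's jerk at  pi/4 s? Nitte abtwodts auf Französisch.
Pour résoudre ceci, nous devons prendre 2 dérivées de notre équation de la vitesse v(t) = 32·cos(4·t). La dérivée de la vitesse donne l'accélération: a(t) = -128·sin(4·t). La dérivée de l'accélération donne le jerk: j(t) = -512·cos(4·t). En utilisant j(t) = -512·cos(4·t) et en substituant t = pi/4, nous trouvons j = 512.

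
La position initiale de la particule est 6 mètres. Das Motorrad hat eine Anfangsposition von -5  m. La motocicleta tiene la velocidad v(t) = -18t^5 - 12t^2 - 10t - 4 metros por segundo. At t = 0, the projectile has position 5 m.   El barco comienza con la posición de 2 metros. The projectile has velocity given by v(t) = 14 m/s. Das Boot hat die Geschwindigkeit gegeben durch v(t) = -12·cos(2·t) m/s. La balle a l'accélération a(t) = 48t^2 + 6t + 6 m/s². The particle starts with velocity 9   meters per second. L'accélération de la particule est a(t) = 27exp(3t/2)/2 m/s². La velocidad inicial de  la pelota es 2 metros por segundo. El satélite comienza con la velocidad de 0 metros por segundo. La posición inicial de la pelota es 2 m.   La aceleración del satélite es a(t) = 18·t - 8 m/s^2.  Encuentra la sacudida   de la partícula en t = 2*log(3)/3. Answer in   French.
Pour résoudre ceci, nous devons prendre 1 dérivée de notre équation de l'accélération a(t) = 27·exp(3·t/2)/2. La dérivée de l'accélération donne le jerk: j(t) = 81·exp(3·t/2)/4. En utilisant j(t) = 81·exp(3·t/2)/4 et en substituant t = 2*log(3)/3, nous trouvons j = 243/4.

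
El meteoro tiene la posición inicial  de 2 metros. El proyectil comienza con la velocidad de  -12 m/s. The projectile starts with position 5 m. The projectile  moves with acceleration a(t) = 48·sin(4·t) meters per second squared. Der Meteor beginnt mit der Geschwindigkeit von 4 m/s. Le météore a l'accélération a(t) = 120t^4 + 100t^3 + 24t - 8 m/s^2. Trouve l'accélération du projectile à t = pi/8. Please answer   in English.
From the given acceleration equation a(t) = 48·sin(4·t), we substitute t = pi/8 to get a = 48.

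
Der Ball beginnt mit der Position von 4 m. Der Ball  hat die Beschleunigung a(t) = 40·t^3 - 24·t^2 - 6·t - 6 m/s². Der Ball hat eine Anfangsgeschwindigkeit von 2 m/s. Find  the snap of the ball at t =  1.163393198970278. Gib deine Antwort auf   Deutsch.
Wir müssen unsere Gleichung für die Beschleunigung a(t) = 40·t^3 - 24·t^2 - 6·t - 6 2-mal ableiten. Mit d/dt von a(t) finden wir j(t) = 120·t^2 - 48·t - 6. Durch Ableiten von dem Ruck erhalten wir den Snap: s(t) = 240·t - 48. Aus der Gleichung für den Snap s(t) = 240·t - 48, setzen wir t = 1.163393198970278 ein und erhalten s = 231.214367752867.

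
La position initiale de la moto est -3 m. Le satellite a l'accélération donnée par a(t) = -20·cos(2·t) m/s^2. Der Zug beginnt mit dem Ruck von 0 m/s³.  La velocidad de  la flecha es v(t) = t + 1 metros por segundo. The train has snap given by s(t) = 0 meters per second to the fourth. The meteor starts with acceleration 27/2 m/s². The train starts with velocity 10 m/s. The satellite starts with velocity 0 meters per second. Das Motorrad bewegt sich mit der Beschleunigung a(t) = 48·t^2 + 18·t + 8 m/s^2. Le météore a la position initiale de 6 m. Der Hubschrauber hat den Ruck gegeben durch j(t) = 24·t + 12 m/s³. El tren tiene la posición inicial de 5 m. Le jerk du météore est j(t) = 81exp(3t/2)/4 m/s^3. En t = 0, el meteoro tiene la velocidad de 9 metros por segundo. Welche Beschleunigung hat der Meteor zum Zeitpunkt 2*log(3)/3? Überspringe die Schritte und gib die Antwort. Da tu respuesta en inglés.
The answer is 81/2.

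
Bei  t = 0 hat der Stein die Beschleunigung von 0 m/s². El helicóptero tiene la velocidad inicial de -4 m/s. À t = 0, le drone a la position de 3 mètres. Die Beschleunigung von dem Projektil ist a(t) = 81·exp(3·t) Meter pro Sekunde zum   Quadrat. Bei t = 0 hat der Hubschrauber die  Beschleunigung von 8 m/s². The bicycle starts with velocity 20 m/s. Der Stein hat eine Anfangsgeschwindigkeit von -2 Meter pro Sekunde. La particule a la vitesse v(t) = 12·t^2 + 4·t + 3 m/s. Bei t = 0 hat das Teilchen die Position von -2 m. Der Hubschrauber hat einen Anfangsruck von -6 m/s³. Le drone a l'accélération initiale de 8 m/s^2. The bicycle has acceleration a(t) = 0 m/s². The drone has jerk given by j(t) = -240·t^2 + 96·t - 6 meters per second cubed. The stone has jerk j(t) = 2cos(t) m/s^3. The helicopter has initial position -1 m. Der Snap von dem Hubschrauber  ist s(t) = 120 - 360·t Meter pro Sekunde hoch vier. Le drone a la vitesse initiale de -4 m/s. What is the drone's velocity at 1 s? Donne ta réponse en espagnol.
Necesitamos integrar nuestra ecuación de la sacudida j(t) = -240·t^2 + 96·t - 6 2 veces. Integrando la sacudida y usando la condición inicial a(0) = 8, obtenemos a(t) = -80·t^3 + 48·t^2 - 6·t + 8. La integral de la aceleración, con v(0) = -4, da la velocidad: v(t) = -20·t^4 + 16·t^3 - 3·t^2 + 8·t - 4. Tenemos la velocidad v(t) = -20·t^4 + 16·t^3 - 3·t^2 + 8·t - 4. Sustituyendo t = 1: v(1) = -3.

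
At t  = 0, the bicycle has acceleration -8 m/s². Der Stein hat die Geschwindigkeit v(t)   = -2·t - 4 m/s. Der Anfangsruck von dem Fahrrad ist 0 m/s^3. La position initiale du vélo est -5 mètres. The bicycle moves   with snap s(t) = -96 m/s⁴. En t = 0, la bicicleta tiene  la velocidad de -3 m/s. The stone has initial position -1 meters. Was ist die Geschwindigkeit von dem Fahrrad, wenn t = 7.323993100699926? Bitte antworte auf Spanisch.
Necesitamos integrar nuestra ecuación del snap s(t) = -96 3 veces. Tomando ∫s(t)dt y aplicando j(0) = 0, encontramos j(t) = -96·t. La integral de la sacudida es la aceleración. Usando a(0) = -8, obtenemos a(t) = -48·t^2 - 8. La antiderivada de la aceleración, con v(0) = -3, da la velocidad: v(t) = -16·t^3 - 8·t - 3. De la ecuación de la velocidad v(t) = -16·t^3 - 8·t - 3, sustituimos t = 7.323993100699926 para obtener v = -6347.43831231723.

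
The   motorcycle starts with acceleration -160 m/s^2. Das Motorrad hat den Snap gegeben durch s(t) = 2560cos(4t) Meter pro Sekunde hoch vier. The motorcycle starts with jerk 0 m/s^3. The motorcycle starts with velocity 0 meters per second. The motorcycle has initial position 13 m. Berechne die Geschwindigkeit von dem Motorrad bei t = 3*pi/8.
Ausgehend von dem Snap s(t) = 2560·cos(4·t), nehmen wir 3 Integrale. Mit ∫s(t)dt und Anwendung von j(0) = 0, finden wir j(t) = 640·sin(4·t). Die Stammfunktion von dem Ruck ist die Beschleunigung. Mit a(0) = -160 erhalten wir a(t) = -160·cos(4·t). Die Stammfunktion von der Beschleunigung ist die Geschwindigkeit. Mit v(0) = 0 erhalten wir v(t) = -40·sin(4·t). Aus der Gleichung für die Geschwindigkeit v(t) = -40·sin(4·t), setzen wir t = 3*pi/8 ein und erhalten v = 40.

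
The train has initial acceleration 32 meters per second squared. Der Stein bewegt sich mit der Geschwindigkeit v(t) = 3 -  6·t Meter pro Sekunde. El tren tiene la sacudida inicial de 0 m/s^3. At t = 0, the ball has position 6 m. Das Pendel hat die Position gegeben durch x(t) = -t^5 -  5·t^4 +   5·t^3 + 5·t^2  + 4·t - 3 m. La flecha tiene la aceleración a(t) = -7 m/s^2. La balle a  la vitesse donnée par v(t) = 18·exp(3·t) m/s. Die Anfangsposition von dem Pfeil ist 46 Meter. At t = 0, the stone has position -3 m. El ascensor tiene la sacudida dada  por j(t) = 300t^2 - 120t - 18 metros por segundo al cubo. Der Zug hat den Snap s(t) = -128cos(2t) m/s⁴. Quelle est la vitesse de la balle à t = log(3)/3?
Nous avons la vitesse v(t) = 18·exp(3·t). En substituant t = log(3)/3: v(log(3)/3) = 54.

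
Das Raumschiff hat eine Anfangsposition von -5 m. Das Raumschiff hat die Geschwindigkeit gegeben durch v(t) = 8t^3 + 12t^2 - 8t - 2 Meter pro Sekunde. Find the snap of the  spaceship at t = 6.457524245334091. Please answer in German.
Wir müssen unsere Gleichung für die Geschwindigkeit v(t) = 8·t^3 + 12·t^2 - 8·t - 2 3-mal ableiten. Die Ableitung von der Geschwindigkeit ergibt die Beschleunigung: a(t) = 24·t^2 + 24·t - 8. Durch Ableiten von der Beschleunigung erhalten wir den Ruck: j(t) = 48·t + 24. Die Ableitung von dem Ruck ergibt den Snap: s(t) = 48. Aus der Gleichung für den Snap s(t) = 48, setzen wir t = 6.457524245334091 ein und erhalten s = 48.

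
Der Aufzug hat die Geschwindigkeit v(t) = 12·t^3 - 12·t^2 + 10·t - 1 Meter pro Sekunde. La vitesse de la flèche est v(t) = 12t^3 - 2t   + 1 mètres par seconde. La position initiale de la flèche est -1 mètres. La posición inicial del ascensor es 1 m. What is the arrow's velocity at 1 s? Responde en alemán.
Wir haben die Geschwindigkeit v(t) = 12·t^3 - 2·t + 1. Durch Einsetzen von t = 1: v(1) = 11.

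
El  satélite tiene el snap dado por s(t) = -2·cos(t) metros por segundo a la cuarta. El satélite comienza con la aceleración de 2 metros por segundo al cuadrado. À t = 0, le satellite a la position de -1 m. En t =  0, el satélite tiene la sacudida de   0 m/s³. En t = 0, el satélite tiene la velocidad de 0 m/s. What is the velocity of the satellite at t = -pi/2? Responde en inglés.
To solve this, we need to take 3 integrals of our snap equation s(t) = -2·cos(t). Finding the integral of s(t) and using j(0) = 0: j(t) = -2·sin(t). The antiderivative of jerk is acceleration. Using a(0) = 2, we get a(t) = 2·cos(t). Taking ∫a(t)dt and applying v(0) = 0, we find v(t) = 2·sin(t). Using v(t) = 2·sin(t) and substituting t = -pi/2, we find v = -2.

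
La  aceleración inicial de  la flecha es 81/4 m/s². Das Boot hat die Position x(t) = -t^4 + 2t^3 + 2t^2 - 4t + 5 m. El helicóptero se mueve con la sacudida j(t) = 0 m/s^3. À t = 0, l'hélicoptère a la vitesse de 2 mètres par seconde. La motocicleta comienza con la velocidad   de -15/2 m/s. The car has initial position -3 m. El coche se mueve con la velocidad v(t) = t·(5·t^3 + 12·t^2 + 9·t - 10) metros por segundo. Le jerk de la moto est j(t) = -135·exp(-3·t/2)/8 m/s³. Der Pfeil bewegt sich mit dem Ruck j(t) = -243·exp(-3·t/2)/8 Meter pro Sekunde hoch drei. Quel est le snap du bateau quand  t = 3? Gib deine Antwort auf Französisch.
En partant de la position x(t) = -t^4 + 2·t^3 + 2·t^2 - 4·t + 5, nous prenons 4 dérivées. En prenant d/dt de x(t), nous trouvons v(t) = -4·t^3 + 6·t^2 + 4·t - 4. La dérivée de la vitesse donne l'accélération: a(t) = -12·t^2 + 12·t + 4. En prenant d/dt de a(t), nous trouvons j(t) = 12 - 24·t. En prenant d/dt de j(t), nous trouvons s(t) = -24. Nous avons le snap s(t) = -24. En substituant t = 3: s(3) = -24.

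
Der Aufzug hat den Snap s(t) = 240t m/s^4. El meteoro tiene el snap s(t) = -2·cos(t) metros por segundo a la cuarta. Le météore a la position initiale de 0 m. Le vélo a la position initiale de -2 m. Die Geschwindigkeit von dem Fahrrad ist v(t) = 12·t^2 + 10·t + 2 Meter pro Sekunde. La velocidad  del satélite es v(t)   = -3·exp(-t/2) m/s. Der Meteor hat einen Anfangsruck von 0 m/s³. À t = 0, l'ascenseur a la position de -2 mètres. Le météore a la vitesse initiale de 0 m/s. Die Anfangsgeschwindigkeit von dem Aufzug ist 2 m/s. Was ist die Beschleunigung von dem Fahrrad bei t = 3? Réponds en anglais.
To solve this, we need to take 1 derivative of our velocity equation v(t) = 12·t^2 + 10·t + 2. Taking d/dt of v(t), we find a(t) = 24·t + 10. Using a(t) = 24·t + 10 and substituting t = 3, we find a = 82.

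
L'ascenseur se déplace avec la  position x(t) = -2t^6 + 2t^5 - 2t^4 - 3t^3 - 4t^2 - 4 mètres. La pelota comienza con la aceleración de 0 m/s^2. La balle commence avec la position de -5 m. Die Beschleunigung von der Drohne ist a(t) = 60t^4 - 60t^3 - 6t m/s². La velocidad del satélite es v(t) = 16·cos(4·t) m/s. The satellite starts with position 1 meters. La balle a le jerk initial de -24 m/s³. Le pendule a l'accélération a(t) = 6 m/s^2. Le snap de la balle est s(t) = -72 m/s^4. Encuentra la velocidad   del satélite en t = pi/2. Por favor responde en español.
De la ecuación de la velocidad v(t) = 16·cos(4·t), sustituimos t = pi/2 para obtener v = 16.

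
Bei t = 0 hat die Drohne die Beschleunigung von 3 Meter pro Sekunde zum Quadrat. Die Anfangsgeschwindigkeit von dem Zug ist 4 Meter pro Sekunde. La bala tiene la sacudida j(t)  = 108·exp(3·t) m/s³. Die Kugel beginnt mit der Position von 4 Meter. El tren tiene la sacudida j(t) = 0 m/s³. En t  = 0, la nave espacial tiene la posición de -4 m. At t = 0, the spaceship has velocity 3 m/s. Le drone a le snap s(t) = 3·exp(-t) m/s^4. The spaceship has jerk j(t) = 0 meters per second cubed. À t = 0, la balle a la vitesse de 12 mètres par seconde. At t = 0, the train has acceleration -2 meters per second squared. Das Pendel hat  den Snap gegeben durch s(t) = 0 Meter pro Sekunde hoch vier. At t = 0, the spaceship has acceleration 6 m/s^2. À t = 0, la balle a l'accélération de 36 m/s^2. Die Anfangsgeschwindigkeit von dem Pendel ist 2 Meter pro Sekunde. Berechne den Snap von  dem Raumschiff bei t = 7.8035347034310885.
Ausgehend von dem Ruck j(t) = 0, nehmen wir 1 Ableitung. Mit d/dt von j(t) finden wir s(t) = 0. Aus der Gleichung für den Snap s(t) = 0, setzen wir t = 7.8035347034310885 ein und erhalten s = 0.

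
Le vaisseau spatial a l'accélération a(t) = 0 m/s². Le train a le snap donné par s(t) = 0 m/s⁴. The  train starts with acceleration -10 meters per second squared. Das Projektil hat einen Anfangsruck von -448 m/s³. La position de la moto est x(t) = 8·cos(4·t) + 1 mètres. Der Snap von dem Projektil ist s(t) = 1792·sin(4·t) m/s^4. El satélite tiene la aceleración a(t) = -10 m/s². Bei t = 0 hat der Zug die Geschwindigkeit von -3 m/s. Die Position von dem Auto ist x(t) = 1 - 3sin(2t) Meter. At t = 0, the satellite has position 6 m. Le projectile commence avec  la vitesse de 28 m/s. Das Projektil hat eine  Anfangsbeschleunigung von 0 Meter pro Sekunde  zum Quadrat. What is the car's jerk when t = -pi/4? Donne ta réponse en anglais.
Starting from position x(t) = 1 - 3·sin(2·t), we take 3 derivatives. The derivative of position gives velocity: v(t) = -6·cos(2·t). Taking d/dt of v(t), we find a(t) = 12·sin(2·t). The derivative of acceleration gives jerk: j(t) = 24·cos(2·t). From the given jerk equation j(t) = 24·cos(2·t), we substitute t = -pi/4 to get j = 0.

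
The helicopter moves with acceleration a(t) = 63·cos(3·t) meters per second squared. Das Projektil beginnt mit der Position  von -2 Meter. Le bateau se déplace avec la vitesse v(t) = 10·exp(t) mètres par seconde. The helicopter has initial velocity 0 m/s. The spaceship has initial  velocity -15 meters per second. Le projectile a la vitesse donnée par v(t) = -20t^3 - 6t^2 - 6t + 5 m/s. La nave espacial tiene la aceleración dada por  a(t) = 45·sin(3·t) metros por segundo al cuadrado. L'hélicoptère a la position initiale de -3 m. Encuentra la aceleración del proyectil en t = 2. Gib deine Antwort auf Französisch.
Pour résoudre ceci, nous devons prendre 1 dérivée de notre équation de la vitesse v(t) = -20·t^3 - 6·t^2 - 6·t + 5. En dérivant la vitesse, nous obtenons l'accélération: a(t) = -60·t^2 - 12·t - 6. Nous avons l'accélération a(t) = -60·t^2 - 12·t - 6. En substituant t = 2: a(2) = -270.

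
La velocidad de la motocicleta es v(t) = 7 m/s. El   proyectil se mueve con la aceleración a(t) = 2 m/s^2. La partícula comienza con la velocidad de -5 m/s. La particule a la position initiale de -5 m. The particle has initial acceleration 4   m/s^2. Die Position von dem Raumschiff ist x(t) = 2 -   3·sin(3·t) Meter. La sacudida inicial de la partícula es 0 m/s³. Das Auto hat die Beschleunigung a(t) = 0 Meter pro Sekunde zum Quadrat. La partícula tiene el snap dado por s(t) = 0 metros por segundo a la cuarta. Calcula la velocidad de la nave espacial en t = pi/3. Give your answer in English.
We must differentiate our position equation x(t) = 2 - 3·sin(3·t) 1 time. Differentiating position, we get velocity: v(t) = -9·cos(3·t). From the given velocity equation v(t) = -9·cos(3·t), we substitute t = pi/3 to get v = 9.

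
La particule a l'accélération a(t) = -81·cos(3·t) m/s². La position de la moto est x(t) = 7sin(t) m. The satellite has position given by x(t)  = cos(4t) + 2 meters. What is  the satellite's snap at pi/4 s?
Starting from position x(t) = cos(4·t) + 2, we take 4 derivatives. Differentiating position, we get velocity: v(t) = -4·sin(4·t). Differentiating velocity, we get acceleration: a(t) = -16·cos(4·t). Taking d/dt of a(t), we find j(t) = 64·sin(4·t). The derivative of jerk gives snap: s(t) = 256·cos(4·t). We have snap s(t) = 256·cos(4·t). Substituting t = pi/4: s(pi/4) = -256.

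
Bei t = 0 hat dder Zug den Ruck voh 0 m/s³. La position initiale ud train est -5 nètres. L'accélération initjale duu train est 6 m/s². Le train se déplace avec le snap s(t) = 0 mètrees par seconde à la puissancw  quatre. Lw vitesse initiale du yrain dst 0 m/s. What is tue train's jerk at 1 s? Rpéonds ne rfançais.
Pour résoudre ceci, nous devons prendre 1 intégrale de notre équation du snap s(t) = 0. En prenant ∫s(t)dt et en appliquant j(0) = 0, nous trouvons j(t) = 0. En utilisant j(t) = 0 et en substituant t = 1, nous trouvons j = 0.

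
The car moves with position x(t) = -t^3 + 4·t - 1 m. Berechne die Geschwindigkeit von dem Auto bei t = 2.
Um dies zu lösen, müssen wir 1 Ableitung unserer Gleichung für die Position x(t) = -t^3 + 4·t - 1 nehmen. Durch Ableiten von der Position erhalten wir die Geschwindigkeit: v(t) = 4 - 3·t^2. Mit v(t) = 4 - 3·t^2 und Einsetzen von t = 2, finden wir v = -8.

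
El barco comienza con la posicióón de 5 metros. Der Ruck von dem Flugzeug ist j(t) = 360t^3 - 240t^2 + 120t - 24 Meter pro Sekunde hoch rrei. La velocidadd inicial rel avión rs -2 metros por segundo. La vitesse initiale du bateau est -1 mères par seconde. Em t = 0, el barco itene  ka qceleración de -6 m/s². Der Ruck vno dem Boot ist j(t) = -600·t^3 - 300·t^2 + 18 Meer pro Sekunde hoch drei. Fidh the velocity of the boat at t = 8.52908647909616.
We need to integrate our jerk equation j(t) = -600·t^3 - 300·t^2 + 18 2 times. The integral of jerk is acceleration. Using a(0) = -6, we get a(t) = -150·t^4 - 100·t^3 + 18·t - 6. Integrating acceleration and using the initial condition v(0) = -1, we get v(t) = -30·t^5 - 25·t^4 + 9·t^2 - 6·t - 1. Using v(t) = -30·t^5 - 25·t^4 + 9·t^2 - 6·t - 1 and substituting t = 8.52908647909616, we find v = -1485741.81910021.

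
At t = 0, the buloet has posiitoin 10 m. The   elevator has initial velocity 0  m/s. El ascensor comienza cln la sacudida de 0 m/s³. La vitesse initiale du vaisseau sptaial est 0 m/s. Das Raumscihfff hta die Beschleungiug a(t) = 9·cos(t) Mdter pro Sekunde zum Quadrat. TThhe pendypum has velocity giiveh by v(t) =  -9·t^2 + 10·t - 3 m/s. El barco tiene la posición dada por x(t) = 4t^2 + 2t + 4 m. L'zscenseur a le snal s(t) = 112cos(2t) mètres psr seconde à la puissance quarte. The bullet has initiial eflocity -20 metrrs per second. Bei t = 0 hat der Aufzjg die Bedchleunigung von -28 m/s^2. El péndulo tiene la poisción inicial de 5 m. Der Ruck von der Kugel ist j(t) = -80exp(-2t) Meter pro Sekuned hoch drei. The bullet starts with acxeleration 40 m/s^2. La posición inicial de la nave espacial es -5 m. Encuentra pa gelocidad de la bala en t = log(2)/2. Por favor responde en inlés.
Starting from jerk j(t) = -80·exp(-2·t), we take 2 integrals. The integral of jerk is acceleration. Using a(0) = 40, we get a(t) = 40·exp(-2·t). Integrating acceleration and using the initial condition v(0) = -20, we get v(t) = -20·exp(-2·t). Using v(t) = -20·exp(-2·t) and substituting t = log(2)/2, we find v = -10.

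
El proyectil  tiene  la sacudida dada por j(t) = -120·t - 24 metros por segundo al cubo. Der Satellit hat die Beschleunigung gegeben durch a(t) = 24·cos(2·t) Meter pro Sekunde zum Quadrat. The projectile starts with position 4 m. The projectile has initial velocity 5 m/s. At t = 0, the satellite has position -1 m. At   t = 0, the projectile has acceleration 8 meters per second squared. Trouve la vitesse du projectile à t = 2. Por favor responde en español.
Para resolver esto, necesitamos tomar 2 integrales de nuestra ecuación de la sacudida j(t) = -120·t - 24. Tomando ∫j(t)dt y aplicando a(0) = 8, encontramos a(t) = -60·t^2 - 24·t + 8. La antiderivada de la aceleración, con v(0) = 5, da la velocidad: v(t) = -20·t^3 - 12·t^2 + 8·t + 5. Usando v(t) = -20·t^3 - 12·t^2 + 8·t + 5 y sustituyendo t = 2, encontramos v = -187.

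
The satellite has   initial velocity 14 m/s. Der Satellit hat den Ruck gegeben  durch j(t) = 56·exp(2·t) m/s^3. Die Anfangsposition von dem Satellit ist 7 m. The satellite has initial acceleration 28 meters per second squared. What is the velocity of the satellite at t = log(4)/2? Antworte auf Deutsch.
Ausgehend von dem Ruck j(t) = 56·exp(2·t), nehmen wir 2 Integrale. Mit ∫j(t)dt und Anwendung von a(0) = 28, finden wir a(t) = 28·exp(2·t). Die Stammfunktion von der Beschleunigung, mit v(0) = 14, ergibt die Geschwindigkeit: v(t) = 14·exp(2·t). Wir haben die Geschwindigkeit v(t) = 14·exp(2·t). Durch Einsetzen von t = log(4)/2: v(log(4)/2) = 56.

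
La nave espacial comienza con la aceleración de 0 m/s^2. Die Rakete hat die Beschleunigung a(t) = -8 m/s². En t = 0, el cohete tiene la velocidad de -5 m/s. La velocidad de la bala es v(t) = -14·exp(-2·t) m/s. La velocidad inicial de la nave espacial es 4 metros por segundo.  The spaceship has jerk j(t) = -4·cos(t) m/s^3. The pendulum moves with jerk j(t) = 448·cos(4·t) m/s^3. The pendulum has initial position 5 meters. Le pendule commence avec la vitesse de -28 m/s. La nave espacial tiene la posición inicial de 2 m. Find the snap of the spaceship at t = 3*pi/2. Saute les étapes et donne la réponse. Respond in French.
La réponse est -4.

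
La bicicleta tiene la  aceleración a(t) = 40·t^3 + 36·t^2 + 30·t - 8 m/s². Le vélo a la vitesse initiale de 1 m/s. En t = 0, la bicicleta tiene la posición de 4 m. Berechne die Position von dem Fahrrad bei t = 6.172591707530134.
Wir müssen die Stammfunktion unserer Gleichung für die Beschleunigung a(t) = 40·t^3 + 36·t^2 + 30·t - 8 2-mal finden. Die Stammfunktion von der Beschleunigung ist die Geschwindigkeit. Mit v(0) = 1 erhalten wir v(t) = 10·t^4 + 12·t^3 + 15·t^2 - 8·t + 1. Die Stammfunktion von der Geschwindigkeit ist die Position. Mit x(0) = 4 erhalten wir x(t) = 2·t^5 + 3·t^4 + 5·t^3 - 4·t^2 + t + 4. Aus der Gleichung für die Position x(t) = 2·t^5 + 3·t^4 + 5·t^3 - 4·t^2 + t + 4, setzen wir t = 6.172591707530134 ein und erhalten x = 23309.9356805453.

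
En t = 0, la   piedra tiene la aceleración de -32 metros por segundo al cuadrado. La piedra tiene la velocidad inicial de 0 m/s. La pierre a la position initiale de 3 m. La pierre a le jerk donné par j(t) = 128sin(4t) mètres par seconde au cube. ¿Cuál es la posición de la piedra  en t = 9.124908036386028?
Partiendo de la sacudida j(t) = 128·sin(4·t), tomamos 3 antiderivadas. La antiderivada de la sacudida es la aceleración. Usando a(0) = -32, obtenemos a(t) = -32·cos(4·t). La antiderivada de la aceleración es la velocidad. Usando v(0) = 0, obtenemos v(t) = -8·sin(4·t). La antiderivada de la velocidad es la posición. Usando x(0) = 3, obtenemos x(t) = 2·cos(4·t) + 1. Tenemos la posición x(t) = 2·cos(4·t) + 1. Sustituyendo t = 9.124908036386028: x(9.124908036386028) = 1.72568529528481.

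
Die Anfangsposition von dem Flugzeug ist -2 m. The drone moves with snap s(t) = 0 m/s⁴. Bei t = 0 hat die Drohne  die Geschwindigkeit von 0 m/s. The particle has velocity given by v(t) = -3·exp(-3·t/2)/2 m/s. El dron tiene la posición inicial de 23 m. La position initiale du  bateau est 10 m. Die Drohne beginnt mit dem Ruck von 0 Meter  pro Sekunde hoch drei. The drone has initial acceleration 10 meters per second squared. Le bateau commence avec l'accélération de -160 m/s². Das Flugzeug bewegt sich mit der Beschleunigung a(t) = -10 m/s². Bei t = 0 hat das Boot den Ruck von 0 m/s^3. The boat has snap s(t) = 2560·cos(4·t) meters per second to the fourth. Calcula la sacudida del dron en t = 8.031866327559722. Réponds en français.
Nous devons trouver la primitive de notre équation du snap s(t) = 0 1 fois. En prenant ∫s(t)dt et en appliquant j(0) = 0, nous trouvons j(t) = 0. Nous avons le jerk j(t) = 0. En substituant t = 8.031866327559722: j(8.031866327559722) = 0.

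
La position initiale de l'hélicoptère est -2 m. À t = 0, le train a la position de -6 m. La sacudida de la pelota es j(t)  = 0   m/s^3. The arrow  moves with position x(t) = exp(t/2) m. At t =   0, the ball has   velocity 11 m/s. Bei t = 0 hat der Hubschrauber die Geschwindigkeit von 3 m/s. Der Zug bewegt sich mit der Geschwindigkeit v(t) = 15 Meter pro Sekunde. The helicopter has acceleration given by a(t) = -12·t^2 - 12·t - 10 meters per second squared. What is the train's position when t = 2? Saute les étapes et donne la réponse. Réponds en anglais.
At t = 2, x = 24.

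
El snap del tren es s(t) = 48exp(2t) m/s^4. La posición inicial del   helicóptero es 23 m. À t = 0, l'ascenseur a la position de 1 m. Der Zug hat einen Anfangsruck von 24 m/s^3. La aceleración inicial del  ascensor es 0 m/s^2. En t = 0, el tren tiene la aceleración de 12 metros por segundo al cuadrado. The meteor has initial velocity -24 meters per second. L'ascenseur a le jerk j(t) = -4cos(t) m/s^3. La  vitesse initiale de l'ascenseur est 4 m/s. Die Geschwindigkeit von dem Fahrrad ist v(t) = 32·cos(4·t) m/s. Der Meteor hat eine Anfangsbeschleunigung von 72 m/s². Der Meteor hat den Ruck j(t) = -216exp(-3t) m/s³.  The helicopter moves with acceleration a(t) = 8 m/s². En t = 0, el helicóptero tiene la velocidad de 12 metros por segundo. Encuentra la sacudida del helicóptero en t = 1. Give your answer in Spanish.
Debemos derivar nuestra ecuación de la aceleración a(t) = 8 1 vez. Derivando la aceleración, obtenemos la sacudida: j(t) = 0. Usando j(t) = 0 y sustituyendo t = 1, encontramos j = 0.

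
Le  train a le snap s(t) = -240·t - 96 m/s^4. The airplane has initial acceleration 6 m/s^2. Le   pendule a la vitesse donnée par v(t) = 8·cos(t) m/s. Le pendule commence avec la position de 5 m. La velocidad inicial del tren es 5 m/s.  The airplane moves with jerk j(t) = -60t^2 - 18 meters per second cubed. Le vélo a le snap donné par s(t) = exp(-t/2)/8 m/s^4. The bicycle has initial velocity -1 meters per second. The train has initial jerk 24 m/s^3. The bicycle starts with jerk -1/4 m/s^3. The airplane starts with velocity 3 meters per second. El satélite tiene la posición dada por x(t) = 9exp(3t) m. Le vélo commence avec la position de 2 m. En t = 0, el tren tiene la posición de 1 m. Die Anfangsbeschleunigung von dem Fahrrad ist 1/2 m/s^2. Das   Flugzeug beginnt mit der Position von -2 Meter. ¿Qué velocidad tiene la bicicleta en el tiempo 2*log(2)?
Debemos encontrar la antiderivada de nuestra ecuación del snap s(t) = exp(-t/2)/8 3 veces. Tomando ∫s(t)dt y aplicando j(0) = -1/4, encontramos j(t) = -exp(-t/2)/4. Tomando ∫j(t)dt y aplicando a(0) = 1/2, encontramos a(t) = exp(-t/2)/2. Tomando ∫a(t)dt y aplicando v(0) = -1, encontramos v(t) = -exp(-t/2). De la ecuación de la velocidad v(t) = -exp(-t/2), sustituimos t = 2*log(2) para obtener v = -1/2.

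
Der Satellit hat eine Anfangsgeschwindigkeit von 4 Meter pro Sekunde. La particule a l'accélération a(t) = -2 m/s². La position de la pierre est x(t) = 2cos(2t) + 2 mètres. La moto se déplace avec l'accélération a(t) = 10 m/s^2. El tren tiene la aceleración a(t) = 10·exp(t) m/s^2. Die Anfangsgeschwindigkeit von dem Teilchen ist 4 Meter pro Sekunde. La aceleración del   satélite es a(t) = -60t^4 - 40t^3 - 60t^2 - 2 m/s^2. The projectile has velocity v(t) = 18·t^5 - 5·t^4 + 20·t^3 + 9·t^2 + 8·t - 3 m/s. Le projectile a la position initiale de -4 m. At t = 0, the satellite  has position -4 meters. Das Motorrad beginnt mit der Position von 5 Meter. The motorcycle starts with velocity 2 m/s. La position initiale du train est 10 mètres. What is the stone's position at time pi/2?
We have position x(t) = 2·cos(2·t) + 2. Substituting t = pi/2: x(pi/2) = 0.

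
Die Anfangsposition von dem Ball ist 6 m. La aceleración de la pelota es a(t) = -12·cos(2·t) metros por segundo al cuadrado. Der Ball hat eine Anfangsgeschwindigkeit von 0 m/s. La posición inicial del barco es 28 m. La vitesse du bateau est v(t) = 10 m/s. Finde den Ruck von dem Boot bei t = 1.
Um dies zu lösen, müssen wir 2 Ableitungen unserer Gleichung für die Geschwindigkeit v(t) = 10 nehmen. Durch Ableiten von der Geschwindigkeit erhalten wir die Beschleunigung: a(t) = 0. Die Ableitung von der Beschleunigung ergibt den Ruck: j(t) = 0. Mit j(t) = 0 und Einsetzen von t = 1, finden wir j = 0.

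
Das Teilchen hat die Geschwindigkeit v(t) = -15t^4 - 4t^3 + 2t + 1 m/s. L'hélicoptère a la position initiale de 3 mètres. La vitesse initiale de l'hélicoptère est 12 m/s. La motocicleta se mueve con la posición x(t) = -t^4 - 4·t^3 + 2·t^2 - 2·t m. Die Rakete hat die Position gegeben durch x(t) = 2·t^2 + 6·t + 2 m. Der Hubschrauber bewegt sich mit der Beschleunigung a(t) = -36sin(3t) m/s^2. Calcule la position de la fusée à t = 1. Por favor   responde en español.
De la ecuación de la posición x(t) = 2·t^2 + 6·t + 2, sustituimos t = 1 para obtener x = 10.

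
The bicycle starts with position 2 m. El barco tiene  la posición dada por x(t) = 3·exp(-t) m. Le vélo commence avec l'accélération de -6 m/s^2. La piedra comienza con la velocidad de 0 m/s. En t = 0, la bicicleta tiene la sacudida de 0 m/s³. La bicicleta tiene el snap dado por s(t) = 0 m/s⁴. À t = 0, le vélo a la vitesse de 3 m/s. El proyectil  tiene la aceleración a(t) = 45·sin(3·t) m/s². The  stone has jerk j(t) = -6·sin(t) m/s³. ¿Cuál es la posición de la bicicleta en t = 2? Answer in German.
Ausgehend von dem Snap s(t) = 0, nehmen wir 4 Integrale. Mit ∫s(t)dt und Anwendung von j(0) = 0, finden wir j(t) = 0. Die Stammfunktion von dem Ruck ist die Beschleunigung. Mit a(0) = -6 erhalten wir a(t) = -6. Das Integral von der Beschleunigung ist die Geschwindigkeit. Mit v(0) = 3 erhalten wir v(t) = 3 - 6·t. Durch Integration von der Geschwindigkeit und Verwendung der Anfangsbedingung x(0) = 2, erhalten wir x(t) = -3·t^2 + 3·t + 2. Wir haben die Position x(t) = -3·t^2 + 3·t + 2. Durch Einsetzen von t = 2: x(2) = -4.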